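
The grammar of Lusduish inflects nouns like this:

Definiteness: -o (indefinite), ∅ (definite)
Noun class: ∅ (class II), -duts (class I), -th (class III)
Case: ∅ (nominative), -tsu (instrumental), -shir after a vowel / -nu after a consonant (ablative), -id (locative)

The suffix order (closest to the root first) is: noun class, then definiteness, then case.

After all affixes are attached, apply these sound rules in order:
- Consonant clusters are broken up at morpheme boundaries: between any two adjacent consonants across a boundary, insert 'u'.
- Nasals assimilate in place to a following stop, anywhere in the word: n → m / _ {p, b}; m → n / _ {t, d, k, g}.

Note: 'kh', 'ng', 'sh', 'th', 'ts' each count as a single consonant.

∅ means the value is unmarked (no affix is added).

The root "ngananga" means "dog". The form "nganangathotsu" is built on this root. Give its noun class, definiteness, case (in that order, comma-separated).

class III, indefinite, instrumental

Segment: ngananga-th-o-tsu.
noun class: -th → class III.
definiteness: -o → indefinite.
case: -tsu → instrumental.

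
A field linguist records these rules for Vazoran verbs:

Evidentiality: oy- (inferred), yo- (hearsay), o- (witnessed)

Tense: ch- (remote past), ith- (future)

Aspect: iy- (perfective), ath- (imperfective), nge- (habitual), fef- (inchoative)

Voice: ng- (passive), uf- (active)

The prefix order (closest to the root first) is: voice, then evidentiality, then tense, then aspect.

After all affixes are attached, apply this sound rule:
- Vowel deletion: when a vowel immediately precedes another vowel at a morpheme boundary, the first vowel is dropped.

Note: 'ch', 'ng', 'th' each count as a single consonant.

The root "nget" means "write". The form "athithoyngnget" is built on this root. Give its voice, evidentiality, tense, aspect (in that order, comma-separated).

Segment: ath-ith-oy-ng-nget.
voice: ng- → passive.
evidentiality: oy- → inferred.
tense: ith- → future.
aspect: ath- → imperfective.

passive, inferred, future, imperfective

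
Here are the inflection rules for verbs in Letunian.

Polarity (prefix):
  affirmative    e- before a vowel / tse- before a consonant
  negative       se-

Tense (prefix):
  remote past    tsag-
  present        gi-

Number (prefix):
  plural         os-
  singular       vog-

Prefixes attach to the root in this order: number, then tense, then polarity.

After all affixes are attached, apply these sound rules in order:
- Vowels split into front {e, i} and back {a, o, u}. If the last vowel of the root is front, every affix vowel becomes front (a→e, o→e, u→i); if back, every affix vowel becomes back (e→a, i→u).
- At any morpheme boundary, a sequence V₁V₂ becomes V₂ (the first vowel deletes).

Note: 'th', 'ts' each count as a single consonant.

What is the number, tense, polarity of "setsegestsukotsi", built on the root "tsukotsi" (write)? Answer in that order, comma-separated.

Segment: se-tsag-os-tsukotsi.
number: os- → plural.
tense: tsag- → remote past.
polarity: se- → negative.

plural, remote past, negative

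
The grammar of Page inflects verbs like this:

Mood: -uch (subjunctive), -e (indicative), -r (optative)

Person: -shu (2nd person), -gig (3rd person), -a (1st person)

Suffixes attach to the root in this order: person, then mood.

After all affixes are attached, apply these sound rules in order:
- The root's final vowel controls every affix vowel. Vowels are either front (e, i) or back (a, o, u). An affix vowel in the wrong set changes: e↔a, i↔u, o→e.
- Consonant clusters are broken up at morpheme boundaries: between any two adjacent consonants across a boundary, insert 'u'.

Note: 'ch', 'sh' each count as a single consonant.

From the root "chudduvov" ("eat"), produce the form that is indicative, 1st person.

Attach person 1st person -a → chudduvova.
Attach mood indicative -e → chudduvovae.
Apply vowel harmony: chudduvovae → chudduvovaa.
Epenthesis: no change.

chudduvovaa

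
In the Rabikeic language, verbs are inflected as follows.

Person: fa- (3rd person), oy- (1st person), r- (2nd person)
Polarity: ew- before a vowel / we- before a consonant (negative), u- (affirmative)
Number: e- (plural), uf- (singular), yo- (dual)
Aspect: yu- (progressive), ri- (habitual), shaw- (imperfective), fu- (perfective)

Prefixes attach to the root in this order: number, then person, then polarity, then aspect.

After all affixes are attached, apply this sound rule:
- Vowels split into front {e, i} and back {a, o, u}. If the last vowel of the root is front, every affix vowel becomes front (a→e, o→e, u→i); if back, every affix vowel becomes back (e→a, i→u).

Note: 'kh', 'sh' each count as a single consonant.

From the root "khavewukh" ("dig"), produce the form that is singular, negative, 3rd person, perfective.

fuwafaufkhavewukh

Attach number singular uf- → ufkhavewukh.
Attach person 3rd person fa- → faufkhavewukh.
Attach polarity negative we- (before consonant 'f') → wefaufkhavewukh.
Attach aspect perfective fu- → fuwefaufkhavewukh.
Apply vowel harmony: fuwefaufkhavewukh → fuwafaufkhavewukh.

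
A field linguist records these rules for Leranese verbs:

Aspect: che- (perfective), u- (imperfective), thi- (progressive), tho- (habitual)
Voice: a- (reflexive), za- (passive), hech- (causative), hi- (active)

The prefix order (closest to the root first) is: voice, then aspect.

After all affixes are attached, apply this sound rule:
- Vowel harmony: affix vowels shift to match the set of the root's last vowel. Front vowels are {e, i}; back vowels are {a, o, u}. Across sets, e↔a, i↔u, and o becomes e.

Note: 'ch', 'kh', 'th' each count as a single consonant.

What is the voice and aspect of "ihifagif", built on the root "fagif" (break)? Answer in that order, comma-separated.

active, imperfective

Segment: u-hi-fagif.
voice: hi- → active.
aspect: u- → imperfective.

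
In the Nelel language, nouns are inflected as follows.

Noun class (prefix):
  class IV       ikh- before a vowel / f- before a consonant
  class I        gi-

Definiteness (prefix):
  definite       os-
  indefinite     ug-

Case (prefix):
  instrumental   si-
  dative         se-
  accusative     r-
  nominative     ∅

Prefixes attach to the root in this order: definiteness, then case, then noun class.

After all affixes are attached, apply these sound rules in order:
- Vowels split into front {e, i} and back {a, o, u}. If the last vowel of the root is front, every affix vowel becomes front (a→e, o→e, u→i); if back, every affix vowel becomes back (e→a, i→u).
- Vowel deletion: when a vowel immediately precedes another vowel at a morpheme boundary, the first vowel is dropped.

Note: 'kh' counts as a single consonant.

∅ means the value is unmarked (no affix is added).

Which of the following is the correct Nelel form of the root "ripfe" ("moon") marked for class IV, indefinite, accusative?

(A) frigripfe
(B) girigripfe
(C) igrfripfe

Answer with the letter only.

Attach definiteness indefinite ug- → ugripfe.
Attach case accusative r- → rugripfe.
Attach noun class class IV f- (before consonant 'r') → frugripfe.
Apply vowel harmony: frugripfe → frigripfe.
Vowel deletion: no change.
So the correct form is frigripfe, option (A).
(B) girigripfe is wrong: it uses class I instead of class IV for noun class.
(C) igrfripfe is wrong: it has the affixes in the wrong order.

A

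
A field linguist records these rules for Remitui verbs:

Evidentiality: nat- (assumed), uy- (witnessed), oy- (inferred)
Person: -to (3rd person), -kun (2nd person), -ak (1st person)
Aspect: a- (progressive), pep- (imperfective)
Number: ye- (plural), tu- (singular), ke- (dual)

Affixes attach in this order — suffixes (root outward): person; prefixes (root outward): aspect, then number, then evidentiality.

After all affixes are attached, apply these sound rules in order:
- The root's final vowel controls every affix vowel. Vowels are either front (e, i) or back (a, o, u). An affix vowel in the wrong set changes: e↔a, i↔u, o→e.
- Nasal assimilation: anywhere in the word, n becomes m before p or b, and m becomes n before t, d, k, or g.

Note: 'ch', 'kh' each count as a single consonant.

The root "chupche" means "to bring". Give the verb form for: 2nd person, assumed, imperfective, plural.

netyepepchupchekin

Attach person 2nd person -kun → chupchekun.
Attach aspect imperfective pep- → pepchupchekun.
Attach number plural ye- → yepepchupchekun.
Attach evidentiality assumed nat- → natyepepchupchekun.
Apply vowel harmony: natyepepchupchekun → netyepepchupchekin.
Nasal assimilation: no change.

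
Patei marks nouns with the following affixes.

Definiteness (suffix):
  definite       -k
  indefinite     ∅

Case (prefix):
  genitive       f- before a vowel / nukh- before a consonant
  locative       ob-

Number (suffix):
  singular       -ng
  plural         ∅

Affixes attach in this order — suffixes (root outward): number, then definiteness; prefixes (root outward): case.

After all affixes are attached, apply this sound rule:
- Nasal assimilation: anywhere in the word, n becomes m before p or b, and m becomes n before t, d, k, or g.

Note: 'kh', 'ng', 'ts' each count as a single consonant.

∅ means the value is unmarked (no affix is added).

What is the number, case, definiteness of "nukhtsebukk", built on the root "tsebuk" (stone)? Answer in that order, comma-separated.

Segment: nukh-tsebuk-k.
number: ∅ → plural.
case: f/nukh- → genitive.
definiteness: -k → definite.

plural, genitive, definite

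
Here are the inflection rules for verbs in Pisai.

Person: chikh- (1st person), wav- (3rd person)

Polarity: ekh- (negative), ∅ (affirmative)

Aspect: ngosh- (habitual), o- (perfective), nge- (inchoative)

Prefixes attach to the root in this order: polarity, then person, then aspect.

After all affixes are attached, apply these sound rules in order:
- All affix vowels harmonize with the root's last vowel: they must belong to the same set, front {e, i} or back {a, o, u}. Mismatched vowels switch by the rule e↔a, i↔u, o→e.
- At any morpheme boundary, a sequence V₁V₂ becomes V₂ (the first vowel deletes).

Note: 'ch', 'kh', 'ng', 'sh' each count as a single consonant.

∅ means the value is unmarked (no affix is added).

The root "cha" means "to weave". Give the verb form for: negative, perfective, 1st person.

Attach polarity negative ekh- → ekhcha.
Attach person 1st person chikh- → chikhekhcha.
Attach aspect perfective o- → ochikhekhcha.
Apply vowel harmony: ochikhekhcha → ochukhakhcha.
Vowel deletion: no change.

ochukhakhcha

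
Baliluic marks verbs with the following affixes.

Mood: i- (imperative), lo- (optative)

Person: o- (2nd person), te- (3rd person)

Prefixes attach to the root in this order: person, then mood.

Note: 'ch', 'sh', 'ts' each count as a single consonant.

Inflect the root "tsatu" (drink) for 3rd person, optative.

lotetsatu

Attach person 3rd person te- → tetsatu.
Attach mood optative lo- → lotetsatu.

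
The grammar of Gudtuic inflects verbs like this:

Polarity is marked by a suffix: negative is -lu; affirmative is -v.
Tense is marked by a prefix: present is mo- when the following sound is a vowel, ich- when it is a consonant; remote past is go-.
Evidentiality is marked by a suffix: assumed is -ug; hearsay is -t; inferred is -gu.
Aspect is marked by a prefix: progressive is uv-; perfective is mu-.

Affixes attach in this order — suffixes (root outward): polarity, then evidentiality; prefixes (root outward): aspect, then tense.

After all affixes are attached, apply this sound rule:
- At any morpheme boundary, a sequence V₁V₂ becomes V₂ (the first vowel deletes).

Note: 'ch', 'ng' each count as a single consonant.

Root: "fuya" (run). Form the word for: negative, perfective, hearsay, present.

ichmufuyalut

Attach polarity negative -lu → fuyalu.
Attach aspect perfective mu- → mufuyalu.
Attach evidentiality hearsay -t → mufuyalut.
Attach tense present ich- (before consonant 'm') → ichmufuyalut.
Vowel deletion: no change.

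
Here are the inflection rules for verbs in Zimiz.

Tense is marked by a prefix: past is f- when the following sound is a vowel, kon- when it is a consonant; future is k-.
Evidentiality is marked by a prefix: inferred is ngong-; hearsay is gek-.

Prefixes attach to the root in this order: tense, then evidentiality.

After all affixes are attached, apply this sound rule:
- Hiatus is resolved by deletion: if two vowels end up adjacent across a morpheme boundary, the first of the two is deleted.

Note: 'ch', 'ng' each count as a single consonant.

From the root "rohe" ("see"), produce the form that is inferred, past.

ngongkonrohe

Attach tense past kon- (before consonant 'r') → konrohe.
Attach evidentiality inferred ngong- → ngongkonrohe.
Vowel deletion: no change.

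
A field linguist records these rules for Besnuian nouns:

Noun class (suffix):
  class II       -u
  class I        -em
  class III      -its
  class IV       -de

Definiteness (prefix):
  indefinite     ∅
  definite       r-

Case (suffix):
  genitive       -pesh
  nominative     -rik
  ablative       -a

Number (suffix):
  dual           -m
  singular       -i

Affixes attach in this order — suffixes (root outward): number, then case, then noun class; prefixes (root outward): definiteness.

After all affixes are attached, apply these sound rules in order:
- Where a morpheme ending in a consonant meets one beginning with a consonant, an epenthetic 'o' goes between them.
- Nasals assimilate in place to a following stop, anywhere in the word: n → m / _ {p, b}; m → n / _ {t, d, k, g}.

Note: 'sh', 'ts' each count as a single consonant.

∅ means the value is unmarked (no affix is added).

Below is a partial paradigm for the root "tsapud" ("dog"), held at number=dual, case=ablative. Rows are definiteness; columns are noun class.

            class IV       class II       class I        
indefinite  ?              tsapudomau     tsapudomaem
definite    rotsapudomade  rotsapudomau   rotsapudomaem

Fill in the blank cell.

Attach number dual -m → tsapudm.
Attach case ablative -a → tsapudma.
Attach noun class class IV -de → tsapudmade.
definiteness = indefinite: zero marking, form stays tsapudmade.
Apply epenthesis: tsapudmade → tsapudomade.
Nasal assimilation: no change.

tsapudomade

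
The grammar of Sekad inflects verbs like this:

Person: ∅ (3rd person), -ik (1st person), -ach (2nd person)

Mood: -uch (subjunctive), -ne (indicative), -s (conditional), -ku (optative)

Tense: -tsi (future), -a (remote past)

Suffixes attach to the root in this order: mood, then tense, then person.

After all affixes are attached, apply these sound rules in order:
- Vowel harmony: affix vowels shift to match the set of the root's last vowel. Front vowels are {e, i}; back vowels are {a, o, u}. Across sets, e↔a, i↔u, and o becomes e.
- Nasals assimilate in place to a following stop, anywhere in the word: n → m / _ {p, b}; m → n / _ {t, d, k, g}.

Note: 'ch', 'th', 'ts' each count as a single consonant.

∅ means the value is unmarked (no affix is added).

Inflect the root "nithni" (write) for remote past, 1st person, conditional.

nithniseik

Attach mood conditional -s → nithnis.
Attach tense remote past -a → nithnisa.
Attach person 1st person -ik → nithnisaik.
Apply vowel harmony: nithnisaik → nithniseik.
Nasal assimilation: no change.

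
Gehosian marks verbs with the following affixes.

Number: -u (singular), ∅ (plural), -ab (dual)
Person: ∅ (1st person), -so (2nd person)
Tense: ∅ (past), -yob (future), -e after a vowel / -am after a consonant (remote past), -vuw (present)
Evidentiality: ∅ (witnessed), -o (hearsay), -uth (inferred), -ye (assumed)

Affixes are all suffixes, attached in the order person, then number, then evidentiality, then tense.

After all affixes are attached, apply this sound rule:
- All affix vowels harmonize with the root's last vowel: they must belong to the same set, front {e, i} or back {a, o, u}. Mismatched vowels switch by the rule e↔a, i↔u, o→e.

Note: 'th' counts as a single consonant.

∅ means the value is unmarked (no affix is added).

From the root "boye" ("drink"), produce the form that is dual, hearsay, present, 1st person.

person = 1st person: zero marking, form stays boye.
Attach number dual -ab → boyeab.
Attach evidentiality hearsay -o → boyeabo.
Attach tense present -vuw → boyeabovuw.
Apply vowel harmony: boyeabovuw → boyeebeviw.

boyeebeviw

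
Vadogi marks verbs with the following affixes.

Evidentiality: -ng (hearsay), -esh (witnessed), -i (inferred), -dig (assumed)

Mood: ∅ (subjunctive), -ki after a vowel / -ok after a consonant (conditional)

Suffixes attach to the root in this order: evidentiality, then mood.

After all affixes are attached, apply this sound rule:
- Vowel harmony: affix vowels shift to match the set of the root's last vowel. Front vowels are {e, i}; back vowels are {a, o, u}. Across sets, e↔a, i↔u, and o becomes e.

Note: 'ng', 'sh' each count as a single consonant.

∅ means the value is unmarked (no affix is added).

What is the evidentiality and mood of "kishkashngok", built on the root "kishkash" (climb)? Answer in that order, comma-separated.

hearsay, conditional

Segment: kishkash-ng-ok.
evidentiality: -ng → hearsay.
mood: -ki/ok → conditional.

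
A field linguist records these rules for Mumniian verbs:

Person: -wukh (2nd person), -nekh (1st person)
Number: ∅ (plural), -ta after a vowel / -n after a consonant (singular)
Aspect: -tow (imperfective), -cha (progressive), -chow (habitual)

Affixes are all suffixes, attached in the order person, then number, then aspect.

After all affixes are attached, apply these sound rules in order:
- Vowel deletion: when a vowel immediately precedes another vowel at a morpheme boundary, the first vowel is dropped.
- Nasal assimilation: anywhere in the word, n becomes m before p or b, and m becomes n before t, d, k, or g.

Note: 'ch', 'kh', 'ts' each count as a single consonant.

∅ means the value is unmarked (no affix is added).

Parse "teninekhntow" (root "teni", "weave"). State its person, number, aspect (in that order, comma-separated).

Segment: teni-nekh-n-tow.
person: -nekh → 1st person.
number: -ta/n → singular.
aspect: -tow → imperfective.

1st person, singular, imperfective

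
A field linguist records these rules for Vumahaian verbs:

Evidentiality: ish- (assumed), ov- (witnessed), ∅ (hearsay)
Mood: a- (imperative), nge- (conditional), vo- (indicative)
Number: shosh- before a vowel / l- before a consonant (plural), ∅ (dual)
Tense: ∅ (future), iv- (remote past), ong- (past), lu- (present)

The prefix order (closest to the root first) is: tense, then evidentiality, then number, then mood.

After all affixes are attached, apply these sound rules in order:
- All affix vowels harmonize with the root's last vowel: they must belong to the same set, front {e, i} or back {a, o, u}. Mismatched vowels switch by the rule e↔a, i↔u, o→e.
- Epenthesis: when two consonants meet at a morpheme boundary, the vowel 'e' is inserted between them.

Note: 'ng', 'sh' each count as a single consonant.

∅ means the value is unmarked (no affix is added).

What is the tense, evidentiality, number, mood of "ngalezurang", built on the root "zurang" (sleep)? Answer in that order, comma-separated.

Segment: nge-l-zurang.
tense: ∅ → future.
evidentiality: ∅ → hearsay.
number: shosh/l- → plural.
mood: nge- → conditional.

future, hearsay, plural, conditional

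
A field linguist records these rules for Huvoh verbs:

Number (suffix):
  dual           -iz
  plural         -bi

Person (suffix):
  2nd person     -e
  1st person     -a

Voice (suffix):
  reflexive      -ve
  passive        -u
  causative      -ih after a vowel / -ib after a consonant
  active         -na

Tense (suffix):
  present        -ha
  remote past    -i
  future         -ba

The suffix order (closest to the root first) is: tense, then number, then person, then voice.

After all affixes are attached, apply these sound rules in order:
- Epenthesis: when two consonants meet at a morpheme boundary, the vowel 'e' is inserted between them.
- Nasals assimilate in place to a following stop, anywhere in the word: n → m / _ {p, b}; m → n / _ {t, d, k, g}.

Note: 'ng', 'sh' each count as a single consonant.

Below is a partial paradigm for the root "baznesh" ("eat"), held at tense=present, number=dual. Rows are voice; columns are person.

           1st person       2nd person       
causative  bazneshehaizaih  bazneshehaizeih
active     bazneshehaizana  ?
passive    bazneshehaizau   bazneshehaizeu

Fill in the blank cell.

bazneshehaizena

Attach tense present -ha → bazneshha.
Attach number dual -iz → bazneshhaiz.
Attach person 2nd person -e → bazneshhaize.
Attach voice active -na → bazneshhaizena.
Apply epenthesis: bazneshhaizena → bazneshehaizena.
Nasal assimilation: no change.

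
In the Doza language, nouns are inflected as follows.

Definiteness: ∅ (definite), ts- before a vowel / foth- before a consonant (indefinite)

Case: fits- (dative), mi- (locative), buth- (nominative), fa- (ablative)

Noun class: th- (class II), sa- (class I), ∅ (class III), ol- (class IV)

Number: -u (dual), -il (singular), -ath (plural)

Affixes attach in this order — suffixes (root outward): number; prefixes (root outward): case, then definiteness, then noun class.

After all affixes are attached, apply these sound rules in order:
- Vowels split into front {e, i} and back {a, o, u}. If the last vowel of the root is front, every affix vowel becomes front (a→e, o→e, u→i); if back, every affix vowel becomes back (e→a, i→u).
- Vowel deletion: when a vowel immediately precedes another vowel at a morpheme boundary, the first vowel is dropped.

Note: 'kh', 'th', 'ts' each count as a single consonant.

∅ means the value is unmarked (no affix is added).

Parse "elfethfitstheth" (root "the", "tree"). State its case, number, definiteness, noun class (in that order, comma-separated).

dative, plural, indefinite, class IV

Segment: ol-foth-fits-the-ath.
case: fits- → dative.
number: -ath → plural.
definiteness: ts/foth- → indefinite.
noun class: ol- → class IV.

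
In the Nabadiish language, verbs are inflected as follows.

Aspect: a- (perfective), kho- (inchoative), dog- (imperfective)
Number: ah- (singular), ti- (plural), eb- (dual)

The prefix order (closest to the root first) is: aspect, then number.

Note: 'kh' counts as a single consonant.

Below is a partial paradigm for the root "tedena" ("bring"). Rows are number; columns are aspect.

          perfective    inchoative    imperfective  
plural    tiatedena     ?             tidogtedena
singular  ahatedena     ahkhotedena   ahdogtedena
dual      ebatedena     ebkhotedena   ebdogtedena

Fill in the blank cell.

Attach aspect inchoative kho- → khotedena.
Attach number plural ti- → tikhotedena.

tikhotedena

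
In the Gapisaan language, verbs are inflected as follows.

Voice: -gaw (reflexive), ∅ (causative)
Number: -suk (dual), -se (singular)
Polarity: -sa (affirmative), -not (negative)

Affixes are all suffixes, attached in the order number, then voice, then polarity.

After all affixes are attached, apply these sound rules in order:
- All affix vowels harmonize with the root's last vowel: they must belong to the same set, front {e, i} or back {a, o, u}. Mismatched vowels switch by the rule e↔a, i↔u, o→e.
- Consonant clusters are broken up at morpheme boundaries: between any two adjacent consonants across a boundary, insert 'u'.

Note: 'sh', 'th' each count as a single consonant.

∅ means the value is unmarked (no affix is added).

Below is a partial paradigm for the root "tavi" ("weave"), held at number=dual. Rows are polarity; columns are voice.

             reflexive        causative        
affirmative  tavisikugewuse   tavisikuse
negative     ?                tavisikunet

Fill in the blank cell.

Attach number dual -suk → tavisuk.
Attach voice reflexive -gaw → tavisukgaw.
Attach polarity negative -not → tavisukgawnot.
Apply vowel harmony: tavisukgawnot → tavisikgewnet.
Apply epenthesis: tavisikgewnet → tavisikugewunet.

tavisikugewunet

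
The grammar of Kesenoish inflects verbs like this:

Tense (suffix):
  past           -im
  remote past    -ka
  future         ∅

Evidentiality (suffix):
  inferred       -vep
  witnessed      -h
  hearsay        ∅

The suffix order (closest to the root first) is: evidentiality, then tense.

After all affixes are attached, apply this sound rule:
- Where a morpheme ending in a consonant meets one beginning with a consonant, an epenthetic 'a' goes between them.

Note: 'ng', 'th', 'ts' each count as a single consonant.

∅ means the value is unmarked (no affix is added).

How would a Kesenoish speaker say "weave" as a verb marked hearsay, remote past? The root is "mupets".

evidentiality = hearsay: zero marking, form stays mupets.
Attach tense remote past -ka → mupetska.
Apply epenthesis: mupetska → mupetsaka.

mupetsaka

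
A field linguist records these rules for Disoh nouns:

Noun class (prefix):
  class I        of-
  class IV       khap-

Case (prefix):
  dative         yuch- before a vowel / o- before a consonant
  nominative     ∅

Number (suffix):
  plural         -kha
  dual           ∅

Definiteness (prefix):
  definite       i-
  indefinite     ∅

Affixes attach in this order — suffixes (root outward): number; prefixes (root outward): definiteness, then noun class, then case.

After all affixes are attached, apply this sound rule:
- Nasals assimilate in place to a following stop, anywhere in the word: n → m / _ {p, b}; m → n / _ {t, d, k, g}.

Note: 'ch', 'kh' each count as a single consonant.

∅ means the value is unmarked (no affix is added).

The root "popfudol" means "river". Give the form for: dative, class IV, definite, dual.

Attach definiteness definite i- → ipopfudol.
Attach noun class class IV khap- → khapipopfudol.
number = dual: zero marking, form stays khapipopfudol.
Attach case dative o- (before consonant 'kh') → okhapipopfudol.
Nasal assimilation: no change.

okhapipopfudol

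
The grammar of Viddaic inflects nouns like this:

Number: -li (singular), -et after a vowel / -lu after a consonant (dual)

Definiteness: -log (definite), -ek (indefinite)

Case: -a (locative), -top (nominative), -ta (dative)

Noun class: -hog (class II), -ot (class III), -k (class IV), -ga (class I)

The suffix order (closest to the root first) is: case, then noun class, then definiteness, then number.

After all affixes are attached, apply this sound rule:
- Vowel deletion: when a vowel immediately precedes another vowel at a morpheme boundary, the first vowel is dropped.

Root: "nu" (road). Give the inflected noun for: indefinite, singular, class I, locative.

Attach case locative -a → nua.
Attach noun class class I -ga → nuaga.
Attach definiteness indefinite -ek → nuagaek.
Attach number singular -li → nuagaekli.
Apply vowel deletion: nuagaekli → nagekli.

nagekli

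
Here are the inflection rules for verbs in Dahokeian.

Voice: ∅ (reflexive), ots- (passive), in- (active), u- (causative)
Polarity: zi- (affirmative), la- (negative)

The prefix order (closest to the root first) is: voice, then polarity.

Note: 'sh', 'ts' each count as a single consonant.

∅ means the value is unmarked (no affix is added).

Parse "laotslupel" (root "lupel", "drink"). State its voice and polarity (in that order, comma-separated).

Segment: la-ots-lupel.
voice: ots- → passive.
polarity: la- → negative.

passive, negative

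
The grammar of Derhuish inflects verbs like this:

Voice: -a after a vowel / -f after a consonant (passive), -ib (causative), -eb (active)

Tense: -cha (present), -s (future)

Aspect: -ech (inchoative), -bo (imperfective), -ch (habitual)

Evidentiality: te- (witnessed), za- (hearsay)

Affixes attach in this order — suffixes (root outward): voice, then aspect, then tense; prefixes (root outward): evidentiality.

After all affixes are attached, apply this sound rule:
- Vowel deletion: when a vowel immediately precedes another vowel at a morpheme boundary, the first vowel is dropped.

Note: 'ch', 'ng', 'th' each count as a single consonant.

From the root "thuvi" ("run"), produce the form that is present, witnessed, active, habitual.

tethuvebchcha

Attach voice active -eb → thuvieb.
Attach aspect habitual -ch → thuviebch.
Attach tense present -cha → thuviebchcha.
Attach evidentiality witnessed te- → tethuviebchcha.
Apply vowel deletion: tethuviebchcha → tethuvebchcha.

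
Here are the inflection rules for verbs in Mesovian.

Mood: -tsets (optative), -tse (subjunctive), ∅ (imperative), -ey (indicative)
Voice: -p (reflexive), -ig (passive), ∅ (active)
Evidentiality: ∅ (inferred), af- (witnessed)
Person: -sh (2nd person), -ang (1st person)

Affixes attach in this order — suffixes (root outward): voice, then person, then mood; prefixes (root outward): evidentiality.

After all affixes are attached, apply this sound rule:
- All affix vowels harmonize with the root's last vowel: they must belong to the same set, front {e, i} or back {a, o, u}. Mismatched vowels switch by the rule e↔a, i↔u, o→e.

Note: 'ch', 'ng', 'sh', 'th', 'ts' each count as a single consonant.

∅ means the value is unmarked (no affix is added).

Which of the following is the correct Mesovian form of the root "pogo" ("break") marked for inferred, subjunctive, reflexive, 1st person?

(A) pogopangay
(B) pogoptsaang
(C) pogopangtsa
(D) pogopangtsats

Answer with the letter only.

Attach voice reflexive -p → pogop.
Attach person 1st person -ang → pogopang.
evidentiality = inferred: zero marking, form stays pogopang.
Attach mood subjunctive -tse → pogopangtse.
Apply vowel harmony: pogopangtse → pogopangtsa.
So the correct form is pogopangtsa, option (C).
(A) pogopangay is wrong: it uses indicative instead of subjunctive for mood.
(D) pogopangtsats is wrong: it uses optative instead of subjunctive for mood.
(B) pogoptsaang is wrong: it has the affixes in the wrong order.

C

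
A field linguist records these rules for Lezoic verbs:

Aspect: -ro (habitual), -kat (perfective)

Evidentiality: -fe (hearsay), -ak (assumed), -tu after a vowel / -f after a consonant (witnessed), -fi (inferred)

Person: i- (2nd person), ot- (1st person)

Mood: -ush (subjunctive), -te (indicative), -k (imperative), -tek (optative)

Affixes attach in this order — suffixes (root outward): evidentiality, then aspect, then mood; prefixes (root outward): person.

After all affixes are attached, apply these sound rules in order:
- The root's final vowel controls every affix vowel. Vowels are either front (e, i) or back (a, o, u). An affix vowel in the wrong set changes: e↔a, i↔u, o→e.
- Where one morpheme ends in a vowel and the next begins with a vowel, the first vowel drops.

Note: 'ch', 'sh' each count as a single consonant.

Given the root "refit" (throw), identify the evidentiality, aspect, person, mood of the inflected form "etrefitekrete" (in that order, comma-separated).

Segment: ot-refit-ak-ro-te.
evidentiality: -ak → assumed.
aspect: -ro → habitual.
person: ot- → 1st person.
mood: -te → indicative.

assumed, habitual, 1st person, indicative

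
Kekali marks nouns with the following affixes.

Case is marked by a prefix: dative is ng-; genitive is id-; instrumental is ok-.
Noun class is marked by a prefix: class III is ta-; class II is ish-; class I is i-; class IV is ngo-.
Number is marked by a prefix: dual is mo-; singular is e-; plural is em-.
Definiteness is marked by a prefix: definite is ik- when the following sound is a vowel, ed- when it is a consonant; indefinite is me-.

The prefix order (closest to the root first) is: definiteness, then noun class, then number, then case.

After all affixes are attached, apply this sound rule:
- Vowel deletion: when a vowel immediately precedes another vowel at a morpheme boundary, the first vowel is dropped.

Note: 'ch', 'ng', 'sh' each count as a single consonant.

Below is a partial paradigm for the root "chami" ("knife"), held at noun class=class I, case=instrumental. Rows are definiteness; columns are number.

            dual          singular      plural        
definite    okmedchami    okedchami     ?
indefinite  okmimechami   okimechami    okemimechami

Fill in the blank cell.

Attach definiteness definite ed- (before consonant 'ch') → edchami.
Attach noun class class I i- → iedchami.
Attach number plural em- → emiedchami.
Attach case instrumental ok- → okemiedchami.
Apply vowel deletion: okemiedchami → okemedchami.

okemedchami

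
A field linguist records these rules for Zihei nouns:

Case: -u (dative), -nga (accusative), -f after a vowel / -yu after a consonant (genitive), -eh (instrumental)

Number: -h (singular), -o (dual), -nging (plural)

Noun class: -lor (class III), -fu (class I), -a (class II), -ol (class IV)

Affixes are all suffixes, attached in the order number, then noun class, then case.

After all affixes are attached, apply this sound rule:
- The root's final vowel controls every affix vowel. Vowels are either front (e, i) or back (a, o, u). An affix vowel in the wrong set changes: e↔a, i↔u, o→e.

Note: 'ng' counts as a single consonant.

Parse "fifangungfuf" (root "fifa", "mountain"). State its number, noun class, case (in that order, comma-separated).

Segment: fifa-nging-fu-f.
number: -nging → plural.
noun class: -fu → class I.
case: -f/yu → genitive.

plural, class I, genitive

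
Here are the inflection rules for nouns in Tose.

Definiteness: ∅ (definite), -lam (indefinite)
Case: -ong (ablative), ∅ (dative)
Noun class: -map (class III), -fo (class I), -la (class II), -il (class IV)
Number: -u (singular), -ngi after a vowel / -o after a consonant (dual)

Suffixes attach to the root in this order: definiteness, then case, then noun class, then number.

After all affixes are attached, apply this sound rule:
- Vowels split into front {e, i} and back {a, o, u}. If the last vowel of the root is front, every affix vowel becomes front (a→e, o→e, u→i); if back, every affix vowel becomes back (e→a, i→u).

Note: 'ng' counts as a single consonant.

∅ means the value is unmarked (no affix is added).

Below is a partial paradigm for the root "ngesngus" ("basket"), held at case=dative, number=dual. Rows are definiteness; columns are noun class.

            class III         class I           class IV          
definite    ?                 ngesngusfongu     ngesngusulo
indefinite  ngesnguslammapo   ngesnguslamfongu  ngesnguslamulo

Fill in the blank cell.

definiteness = definite: zero marking, form stays ngesngus.
case = dative: zero marking, form stays ngesngus.
Attach noun class class III -map → ngesngusmap.
Attach number dual -o (after consonant 'p') → ngesngusmapo.
Vowel harmony: no change.

ngesngusmapo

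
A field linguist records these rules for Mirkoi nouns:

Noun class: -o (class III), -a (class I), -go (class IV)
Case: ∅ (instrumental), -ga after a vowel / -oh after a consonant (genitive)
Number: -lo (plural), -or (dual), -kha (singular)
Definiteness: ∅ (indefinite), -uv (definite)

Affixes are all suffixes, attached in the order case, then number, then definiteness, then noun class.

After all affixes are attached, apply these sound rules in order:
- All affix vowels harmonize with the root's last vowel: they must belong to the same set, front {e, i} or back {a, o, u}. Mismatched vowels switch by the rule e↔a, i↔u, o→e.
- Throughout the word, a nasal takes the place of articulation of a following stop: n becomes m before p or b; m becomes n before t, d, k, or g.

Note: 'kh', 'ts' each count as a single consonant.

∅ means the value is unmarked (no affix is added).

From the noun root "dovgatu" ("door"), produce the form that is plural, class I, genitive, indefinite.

dovgatugaloa

Attach case genitive -ga (after vowel 'u') → dovgatuga.
Attach number plural -lo → dovgatugalo.
definiteness = indefinite: zero marking, form stays dovgatugalo.
Attach noun class class I -a → dovgatugaloa.
Vowel harmony: no change.
Nasal assimilation: no change.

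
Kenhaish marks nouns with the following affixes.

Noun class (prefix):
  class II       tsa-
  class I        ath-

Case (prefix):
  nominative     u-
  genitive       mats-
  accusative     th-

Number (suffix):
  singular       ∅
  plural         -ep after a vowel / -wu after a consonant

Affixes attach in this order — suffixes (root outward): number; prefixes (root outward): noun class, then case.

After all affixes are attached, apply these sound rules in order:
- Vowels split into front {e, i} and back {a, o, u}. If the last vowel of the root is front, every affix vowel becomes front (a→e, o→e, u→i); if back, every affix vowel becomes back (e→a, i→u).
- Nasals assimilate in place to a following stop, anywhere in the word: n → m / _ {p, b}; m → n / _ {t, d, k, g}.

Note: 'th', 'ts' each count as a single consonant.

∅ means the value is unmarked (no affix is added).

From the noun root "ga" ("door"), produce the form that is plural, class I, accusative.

thathgaap

Attach noun class class I ath- → athga.
Attach case accusative th- → thathga.
Attach number plural -ep (after vowel 'a') → thathgaep.
Apply vowel harmony: thathgaep → thathgaap.
Nasal assimilation: no change.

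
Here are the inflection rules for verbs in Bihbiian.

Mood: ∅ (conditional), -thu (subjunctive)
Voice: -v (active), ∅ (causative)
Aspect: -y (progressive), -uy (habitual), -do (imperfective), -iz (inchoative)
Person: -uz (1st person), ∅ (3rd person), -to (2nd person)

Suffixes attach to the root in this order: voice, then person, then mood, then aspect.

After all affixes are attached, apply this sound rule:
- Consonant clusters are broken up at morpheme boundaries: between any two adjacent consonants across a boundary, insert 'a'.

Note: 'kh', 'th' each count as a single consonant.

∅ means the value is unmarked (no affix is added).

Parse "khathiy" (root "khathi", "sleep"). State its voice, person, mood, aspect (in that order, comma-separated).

causative, 3rd person, conditional, progressive

Segment: khathi-y.
voice: ∅ → causative.
person: ∅ → 3rd person.
mood: ∅ → conditional.
aspect: -y → progressive.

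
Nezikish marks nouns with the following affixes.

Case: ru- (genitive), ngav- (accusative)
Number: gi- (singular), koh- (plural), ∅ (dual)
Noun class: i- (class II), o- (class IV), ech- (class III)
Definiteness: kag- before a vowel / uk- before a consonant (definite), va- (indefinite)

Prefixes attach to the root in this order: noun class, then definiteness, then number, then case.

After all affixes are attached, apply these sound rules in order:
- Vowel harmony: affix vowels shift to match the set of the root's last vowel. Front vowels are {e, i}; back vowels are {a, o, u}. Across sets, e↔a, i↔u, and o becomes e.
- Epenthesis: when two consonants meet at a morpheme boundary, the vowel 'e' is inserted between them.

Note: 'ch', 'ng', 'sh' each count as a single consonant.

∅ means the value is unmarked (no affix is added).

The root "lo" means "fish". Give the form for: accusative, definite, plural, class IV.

ngavekohekagolo

Attach noun class class IV o- → olo.
Attach definiteness definite kag- (before vowel 'o') → kagolo.
Attach number plural koh- → kohkagolo.
Attach case accusative ngav- → ngavkohkagolo.
Vowel harmony: no change.
Apply epenthesis: ngavkohkagolo → ngavekohekagolo.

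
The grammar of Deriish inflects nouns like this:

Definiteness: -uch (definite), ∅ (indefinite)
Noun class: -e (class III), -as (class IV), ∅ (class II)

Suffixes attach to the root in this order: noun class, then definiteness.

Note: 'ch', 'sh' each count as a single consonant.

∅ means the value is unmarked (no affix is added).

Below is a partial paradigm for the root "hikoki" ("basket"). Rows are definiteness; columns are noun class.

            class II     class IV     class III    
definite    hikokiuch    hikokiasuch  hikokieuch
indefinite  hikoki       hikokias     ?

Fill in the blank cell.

Attach noun class class III -e → hikokie.
definiteness = indefinite: zero marking, form stays hikokie.

hikokie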